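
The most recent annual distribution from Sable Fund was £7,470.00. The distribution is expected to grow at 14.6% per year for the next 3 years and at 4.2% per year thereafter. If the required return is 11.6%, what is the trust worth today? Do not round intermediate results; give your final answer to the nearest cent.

£137535.04

D_1 = 8560.62000
D_2 = 9810.47052
D_3 = 11242.79922
Terminal value at year 3: TV = D_3×(1+g_2)/(r−g_2) = 11714.99678/0.074 = 158310.76734
P_0 = D_1/(1+r)^1 + D_2/(1+r)^2 + D_3/(1+r)^3 + TV/(1+r)^3
    = 7670.80645 + 7877.01093 + 8088.75853 + 113898.46473 = 137535.04064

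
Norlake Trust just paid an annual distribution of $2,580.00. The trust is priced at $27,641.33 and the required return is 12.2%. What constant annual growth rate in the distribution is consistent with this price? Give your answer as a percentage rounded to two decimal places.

2.62%

P = D₀(1+g)/(r−g) ⇒ P(r−g) = D₀(1+g) ⇒ g(P+D₀) = P·r − D₀
g = (P·r − D₀)/(P + D₀) = ($27,641.33×0.122 − $2,580.00) / ($27,641.33 + $2,580.00) = 0.026215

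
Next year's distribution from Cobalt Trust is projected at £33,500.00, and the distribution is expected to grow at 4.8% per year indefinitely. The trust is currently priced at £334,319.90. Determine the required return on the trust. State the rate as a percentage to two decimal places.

P = D₁/(r − g) ⇒ r = D₁/P + g = £33,500.0000/£334,319.90 + 0.048 = 0.100203 + 0.048 = 0.148203

14.82%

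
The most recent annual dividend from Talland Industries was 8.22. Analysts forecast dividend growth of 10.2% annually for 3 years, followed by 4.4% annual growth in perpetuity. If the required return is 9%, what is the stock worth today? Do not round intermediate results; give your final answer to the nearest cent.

D_1 = 9.05844
D_2 = 9.98240
D_3 = 11.00061
Terminal value at year 3: TV = D_3×(1+g_2)/(r−g_2) = 11.48463/0.046 = 249.66592
P_0 = D_1/(1+r)^1 + D_2/(1+r)^2 + D_3/(1+r)^3 + TV/(1+r)^3
    = 8.31050 + 8.40199 + 8.49449 + 192.78790 = 217.99487

217.99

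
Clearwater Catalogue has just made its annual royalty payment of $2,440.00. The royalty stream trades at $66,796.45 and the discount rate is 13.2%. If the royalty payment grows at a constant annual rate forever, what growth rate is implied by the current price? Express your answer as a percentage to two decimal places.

P = D₀(1+g)/(r−g) ⇒ P(r−g) = D₀(1+g) ⇒ g(P+D₀) = P·r − D₀
g = (P·r − D₀)/(P + D₀) = ($66,796.45×0.132 − $2,440.00) / ($66,796.45 + $2,440.00) = 0.092107

9.21%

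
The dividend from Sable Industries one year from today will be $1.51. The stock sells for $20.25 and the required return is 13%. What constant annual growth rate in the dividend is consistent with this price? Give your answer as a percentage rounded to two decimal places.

P = D₁/(r−g) ⇒ g = r − D₁/P = 0.13 − $1.51/$20.25 = 0.055432

5.54%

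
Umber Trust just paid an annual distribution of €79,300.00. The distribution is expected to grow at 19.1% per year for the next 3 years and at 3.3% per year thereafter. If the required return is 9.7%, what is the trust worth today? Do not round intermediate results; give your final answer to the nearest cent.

D_1 = 94446.30000
D_2 = 112485.54330
D_3 = 133970.28207
Terminal value at year 3: TV = D_3×(1+g_2)/(r−g_2) = 138391.30138/0.064 = 2162364.08404
P_0 = D_1/(1+r)^1 + D_2/(1+r)^2 + D_3/(1+r)^3 + TV/(1+r)^3
    = 86095.07748 + 93472.41320 + 101481.89984 + 1637981.28961 = 1919030.68013

€1919030.68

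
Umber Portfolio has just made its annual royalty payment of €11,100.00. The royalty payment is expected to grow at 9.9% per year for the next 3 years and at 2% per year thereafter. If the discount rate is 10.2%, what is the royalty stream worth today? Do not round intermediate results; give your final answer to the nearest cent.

€170067.62

D_1 = 12198.90000
D_2 = 13406.59110
D_3 = 14733.84362
Terminal value at year 3: TV = D_3×(1+g_2)/(r−g_2) = 15028.52049/0.082 = 183274.64014
P_0 = D_1/(1+r)^1 + D_2/(1+r)^2 + D_3/(1+r)^3 + TV/(1+r)^3
    = 11069.78221 + 11039.64669 + 11009.59321 + 136948.59842 = 170067.62053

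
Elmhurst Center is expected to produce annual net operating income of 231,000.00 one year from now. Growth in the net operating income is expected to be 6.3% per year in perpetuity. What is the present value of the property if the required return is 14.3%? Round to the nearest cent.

Growing perpetuity: P = D₁ / (r − g) = 231,000.0000 / (0.143 − 0.063) = 2,887,500.00

2887500.00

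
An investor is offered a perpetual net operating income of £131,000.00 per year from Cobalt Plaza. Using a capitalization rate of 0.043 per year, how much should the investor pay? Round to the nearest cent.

Level perpetuity: PV = C / r = £131,000.00 / 0.043 = £3,046,511.63

£3046511.63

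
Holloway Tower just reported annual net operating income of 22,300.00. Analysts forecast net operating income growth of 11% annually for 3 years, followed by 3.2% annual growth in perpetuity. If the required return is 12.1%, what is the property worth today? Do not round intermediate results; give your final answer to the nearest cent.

316637.79

D_1 = 24753.00000
D_2 = 27475.83000
D_3 = 30498.17130
Terminal value at year 3: TV = D_3×(1+g_2)/(r−g_2) = 31474.11278/0.089 = 353641.71665
P_0 = D_1/(1+r)^1 + D_2/(1+r)^2 + D_3/(1+r)^3 + TV/(1+r)^3
    = 22081.17752 + 21864.50227 + 21649.95319 + 251042.15381 = 316637.78678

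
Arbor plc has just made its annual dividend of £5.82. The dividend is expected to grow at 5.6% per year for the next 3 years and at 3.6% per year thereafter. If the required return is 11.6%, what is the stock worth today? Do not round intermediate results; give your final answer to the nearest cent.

D_1 = 6.14592
D_2 = 6.49009
D_3 = 6.85354
Terminal value at year 3: TV = D_3×(1+g_2)/(r−g_2) = 7.10026/0.08 = 88.75330
P_0 = D_1/(1+r)^1 + D_2/(1+r)^2 + D_3/(1+r)^3 + TV/(1+r)^3
    = 5.50710 + 5.21102 + 4.93085 + 63.85456 = 79.50353

£79.50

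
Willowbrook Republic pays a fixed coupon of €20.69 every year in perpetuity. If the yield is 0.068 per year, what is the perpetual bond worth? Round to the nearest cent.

€304.26

Level perpetuity: PV = C / r = €20.69 / 0.068 = €304.26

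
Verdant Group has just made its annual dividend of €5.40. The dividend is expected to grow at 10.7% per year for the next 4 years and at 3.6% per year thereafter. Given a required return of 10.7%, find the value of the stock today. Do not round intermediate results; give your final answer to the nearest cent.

D_1 = 5.97780
D_2 = 6.61742
D_3 = 7.32549
D_4 = 8.10932
Terminal value at year 4: TV = D_4×(1+g_2)/(r−g_2) = 8.40125/0.071 = 118.32749
P_0 = D_1/(1+r)^1 + D_2/(1+r)^2 + D_3/(1+r)^3 + D_4/(1+r)^4 + TV/(1+r)^4
    = 5.40000 + 5.40000 + 5.40000 + 5.40000 + 78.79437 = 100.39437

€100.39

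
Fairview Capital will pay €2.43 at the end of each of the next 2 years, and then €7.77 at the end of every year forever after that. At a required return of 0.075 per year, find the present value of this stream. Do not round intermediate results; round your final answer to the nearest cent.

PV of 2-year annuity: €2.43 × [1 − (1+0.075)^−2] / 0.075 = 4.36322
Perpetuity value at year 2: €7.77 / 0.075 = 103.60000
PV of perpetuity: 103.60000 / (1+0.075)^2 = 89.64846
Total PV = 4.36322 + 89.64846 = 94.01168

€94.01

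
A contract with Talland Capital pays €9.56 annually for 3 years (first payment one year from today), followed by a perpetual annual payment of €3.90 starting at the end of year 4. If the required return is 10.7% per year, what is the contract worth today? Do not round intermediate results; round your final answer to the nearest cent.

€50.35

PV of 3-year annuity: €9.56 × [1 − (1+0.107)^−3] / 0.107 = 23.48435
Perpetuity value at year 3: €3.90 / 0.107 = 36.44860
PV of perpetuity: 36.44860 / (1+0.107)^3 = 26.86816
Total PV = 23.48435 + 26.86816 = 50.35251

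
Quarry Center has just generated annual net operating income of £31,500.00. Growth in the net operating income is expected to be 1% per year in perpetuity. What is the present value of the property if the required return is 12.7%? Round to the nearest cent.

D₁ = D₀ × (1 + g) = £31,500.00 × 1.01 = £31,815.0000
Growing perpetuity: P = D₁ / (r − g) = £31,815.0000 / (0.127 − 0.01) = £271,923.08

£271923.08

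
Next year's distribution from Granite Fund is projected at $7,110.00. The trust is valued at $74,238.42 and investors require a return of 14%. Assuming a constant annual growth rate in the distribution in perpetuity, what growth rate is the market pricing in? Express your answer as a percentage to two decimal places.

P = D₁/(r−g) ⇒ g = r − D₁/P = 0.14 − $7,110.00/$74,238.42 = 0.044227

4.42%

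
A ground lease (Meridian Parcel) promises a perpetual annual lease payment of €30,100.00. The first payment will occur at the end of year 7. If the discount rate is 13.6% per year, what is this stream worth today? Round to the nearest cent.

Value at end of year 6: C / r = €30,100.00 / 0.136 = €221,323.5294
Discount to today: PV = €221,323.5294 / (1 + 0.136)^6 = €221,323.5294 / 2.149166 = €102,981.12

€102981.12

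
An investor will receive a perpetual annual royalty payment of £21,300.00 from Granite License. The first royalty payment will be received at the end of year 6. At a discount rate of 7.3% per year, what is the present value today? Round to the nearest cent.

Value at end of year 5: C / r = £21,300.00 / 0.073 = £291,780.8219
Discount to today: PV = £291,780.8219 / (1 + 0.073)^5 = £291,780.8219 / 1.422324 = £205,143.68

£205143.68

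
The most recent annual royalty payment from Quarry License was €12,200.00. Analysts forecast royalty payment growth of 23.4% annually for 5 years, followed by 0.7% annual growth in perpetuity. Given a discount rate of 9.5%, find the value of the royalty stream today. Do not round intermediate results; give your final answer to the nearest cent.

D_1 = 15054.80000
D_2 = 18577.62320
D_3 = 22924.78703
D_4 = 28289.18719
D_5 = 34908.85700
Terminal value at year 5: TV = D_5×(1+g_2)/(r−g_2) = 35153.21900/0.088 = 399468.39768
P_0 = D_1/(1+r)^1 + D_2/(1+r)^2 + D_3/(1+r)^3 + D_4/(1+r)^4 + D_5/(1+r)^5 + TV/(1+r)^5
    = 13748.67580 + 15493.94149 + 17460.75233 + 19677.23140 + 22175.07173 + 253753.37761 = 342309.05036

€342309.05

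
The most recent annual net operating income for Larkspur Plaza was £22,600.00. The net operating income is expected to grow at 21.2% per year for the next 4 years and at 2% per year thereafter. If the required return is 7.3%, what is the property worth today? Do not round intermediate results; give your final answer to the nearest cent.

£831739.48

D_1 = 27391.20000
D_2 = 33198.13440
D_3 = 40236.13889
D_4 = 48766.20034
Terminal value at year 4: TV = D_4×(1+g_2)/(r−g_2) = 49741.52434/0.053 = 938519.32726
P_0 = D_1/(1+r)^1 + D_2/(1+r)^2 + D_3/(1+r)^3 + D_4/(1+r)^4 + TV/(1+r)^4
    = 25527.67940 + 28834.62017 + 32569.95307 + 36789.17345 + 708018.05515 = 831739.48124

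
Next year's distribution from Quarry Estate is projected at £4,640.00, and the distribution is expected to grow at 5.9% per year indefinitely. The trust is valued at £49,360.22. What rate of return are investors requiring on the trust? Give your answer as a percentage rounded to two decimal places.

15.30%

P = D₁/(r − g) ⇒ r = D₁/P + g = £4,640.0000/£49,360.22 + 0.059 = 0.094003 + 0.059 = 0.153003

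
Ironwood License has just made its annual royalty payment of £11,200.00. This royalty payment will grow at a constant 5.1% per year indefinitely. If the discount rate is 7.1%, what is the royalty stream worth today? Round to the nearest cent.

£588560.00

D₁ = D₀ × (1 + g) = £11,200.00 × 1.051 = £11,771.2000
Growing perpetuity: P = D₁ / (r − g) = £11,771.2000 / (0.071 − 0.051) = £588,560.00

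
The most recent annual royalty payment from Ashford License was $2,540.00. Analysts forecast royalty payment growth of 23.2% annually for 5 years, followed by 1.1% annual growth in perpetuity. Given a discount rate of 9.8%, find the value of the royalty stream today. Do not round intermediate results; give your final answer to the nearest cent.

$70672.77

D_1 = 3129.28000
D_2 = 3855.27296
D_3 = 4749.69629
D_4 = 5851.62583
D_5 = 7209.20302
Terminal value at year 5: TV = D_5×(1+g_2)/(r−g_2) = 7288.50425/0.087 = 83775.91092
P_0 = D_1/(1+r)^1 + D_2/(1+r)^2 + D_3/(1+r)^3 + D_4/(1+r)^4 + D_5/(1+r)^5 + TV/(1+r)^5
    = 2849.98179 + 3197.79377 + 3588.05275 + 4025.93897 + 4517.26486 + 52493.73302 = 70672.76517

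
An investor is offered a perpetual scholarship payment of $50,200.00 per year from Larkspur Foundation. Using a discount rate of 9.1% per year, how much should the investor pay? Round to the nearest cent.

$551648.35

Level perpetuity: PV = C / r = $50,200.00 / 0.091 = $551,648.35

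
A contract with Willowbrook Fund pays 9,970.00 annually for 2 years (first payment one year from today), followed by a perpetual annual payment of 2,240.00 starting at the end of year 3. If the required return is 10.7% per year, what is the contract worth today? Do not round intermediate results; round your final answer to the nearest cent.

34225.31

PV of 2-year annuity: 9,970.00 × [1 − (1+0.107)^−2] / 0.107 = 17142.11689
Perpetuity value at year 2: 2,240.00 / 0.107 = 20934.57944
PV of perpetuity: 20934.57944 / (1+0.107)^2 = 17083.19109
Total PV = 17142.11689 + 17083.19109 = 34225.30798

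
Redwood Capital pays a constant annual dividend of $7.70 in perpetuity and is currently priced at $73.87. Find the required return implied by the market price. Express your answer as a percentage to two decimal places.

10.42%

P = C/r ⇒ r = C/P = $7.70/$73.87 = 0.104237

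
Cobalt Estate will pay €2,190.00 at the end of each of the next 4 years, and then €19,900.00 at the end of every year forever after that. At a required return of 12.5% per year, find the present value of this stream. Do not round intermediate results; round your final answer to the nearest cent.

€105970.13

PV of 4-year annuity: €2,190.00 × [1 − (1+0.125)^−4] / 0.125 = 6582.35025
Perpetuity value at year 4: €19,900.00 / 0.125 = 159200.00000
PV of perpetuity: 159200.00000 / (1+0.125)^4 = 99387.77625
Total PV = 6582.35025 + 99387.77625 = 105970.12651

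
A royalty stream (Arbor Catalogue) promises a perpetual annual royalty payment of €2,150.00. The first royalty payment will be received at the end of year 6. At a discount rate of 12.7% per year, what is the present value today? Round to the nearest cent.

Value at end of year 5: C / r = €2,150.00 / 0.127 = €16,929.1339
Discount to today: PV = €16,929.1339 / (1 + 0.127)^5 = €16,929.1339 / 1.818108 = €9,311.40

€9311.40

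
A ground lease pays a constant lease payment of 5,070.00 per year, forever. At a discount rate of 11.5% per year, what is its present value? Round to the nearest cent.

Level perpetuity: PV = C / r = 5,070.00 / 0.115 = 44,086.96

44086.96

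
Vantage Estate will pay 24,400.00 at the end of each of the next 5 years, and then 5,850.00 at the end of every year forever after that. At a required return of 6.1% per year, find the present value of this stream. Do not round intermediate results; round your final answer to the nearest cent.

PV of 5-year annuity: 24,400.00 × [1 − (1+0.061)^−5] / 0.061 = 102502.67036
Perpetuity value at year 5: 5,850.00 / 0.061 = 95901.63934
PV of perpetuity: 95901.63934 / (1+0.061)^5 = 71326.20403
Total PV = 102502.67036 + 71326.20403 = 173828.87439

173828.87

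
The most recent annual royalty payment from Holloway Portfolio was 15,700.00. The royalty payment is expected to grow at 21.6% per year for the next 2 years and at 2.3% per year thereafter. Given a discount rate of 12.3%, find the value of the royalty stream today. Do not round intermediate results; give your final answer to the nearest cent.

D_1 = 19091.20000
D_2 = 23214.89920
Terminal value at year 2: TV = D_2×(1+g_2)/(r−g_2) = 23748.84188/0.1 = 237488.41882
P_0 = D_1/(1+r)^1 + D_2/(1+r)^2 + TV/(1+r)^2
    = 17000.17809 + 18408.02900 + 188314.13663 = 223722.34372

223722.34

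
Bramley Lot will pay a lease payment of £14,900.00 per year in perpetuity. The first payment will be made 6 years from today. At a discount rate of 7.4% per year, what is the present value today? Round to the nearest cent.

Value at end of year 5: C / r = £14,900.00 / 0.074 = £201,351.3514
Discount to today: PV = £201,351.3514 / (1 + 0.074)^5 = £201,351.3514 / 1.428964 = £140,907.19

£140907.19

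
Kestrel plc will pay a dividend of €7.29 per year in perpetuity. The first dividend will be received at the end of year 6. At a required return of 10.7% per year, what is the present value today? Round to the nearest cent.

Value at end of year 5: C / r = €7.29 / 0.107 = €68.1308
Discount to today: PV = €68.1308 / (1 + 0.107)^5 = €68.1308 / 1.662410 = €40.98

€40.98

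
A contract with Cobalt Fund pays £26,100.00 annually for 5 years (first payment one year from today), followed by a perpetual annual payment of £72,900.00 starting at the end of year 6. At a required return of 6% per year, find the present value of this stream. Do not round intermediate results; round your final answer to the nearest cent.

£1017861.37

PV of 5-year annuity: £26,100.00 × [1 − (1+0.06)^−5] / 0.06 = 109942.69480
Perpetuity value at year 5: £72,900.00 / 0.06 = 1215000.00000
PV of perpetuity: 1215000.00000 / (1+0.06)^5 = 907918.68003
Total PV = 109942.69480 + 907918.68003 = 1017861.37484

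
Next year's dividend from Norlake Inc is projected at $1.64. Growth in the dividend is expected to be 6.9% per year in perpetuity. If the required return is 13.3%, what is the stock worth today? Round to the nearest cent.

$25.63

Growing perpetuity: P = D₁ / (r − g) = $1.6400 / (0.133 − 0.069) = $25.63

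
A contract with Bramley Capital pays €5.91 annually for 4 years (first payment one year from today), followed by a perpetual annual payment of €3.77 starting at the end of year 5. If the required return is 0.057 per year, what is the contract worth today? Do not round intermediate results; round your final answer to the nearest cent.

PV of 4-year annuity: €5.91 × [1 − (1+0.057)^−4] / 0.057 = 20.62024
Perpetuity value at year 4: €3.77 / 0.057 = 66.14035
PV of perpetuity: 66.14035 / (1+0.057)^4 = 52.98666
Total PV = 20.62024 + 52.98666 = 73.60690

€73.61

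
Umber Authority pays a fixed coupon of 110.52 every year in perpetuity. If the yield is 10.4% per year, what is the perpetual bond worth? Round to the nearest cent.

1062.69

Level perpetuity: PV = C / r = 110.52 / 0.104 = 1,062.69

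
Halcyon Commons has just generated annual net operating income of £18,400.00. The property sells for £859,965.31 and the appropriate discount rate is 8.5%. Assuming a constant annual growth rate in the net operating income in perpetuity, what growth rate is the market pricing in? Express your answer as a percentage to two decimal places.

6.23%

P = D₀(1+g)/(r−g) ⇒ P(r−g) = D₀(1+g) ⇒ g(P+D₀) = P·r − D₀
g = (P·r − D₀)/(P + D₀) = (£859,965.31×0.085 − £18,400.00) / (£859,965.31 + £18,400.00) = 0.062271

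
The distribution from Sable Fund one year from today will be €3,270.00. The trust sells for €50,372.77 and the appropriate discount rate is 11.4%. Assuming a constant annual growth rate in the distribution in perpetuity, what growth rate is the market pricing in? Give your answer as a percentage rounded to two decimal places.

4.91%

P = D₁/(r−g) ⇒ g = r − D₁/P = 0.114 − €3,270.00/€50,372.77 = 0.049084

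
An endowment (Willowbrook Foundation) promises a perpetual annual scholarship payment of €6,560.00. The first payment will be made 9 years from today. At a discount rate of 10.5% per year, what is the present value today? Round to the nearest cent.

€28107.12

Value at end of year 8: C / r = €6,560.00 / 0.105 = €62,476.1905
Discount to today: PV = €62,476.1905 / (1 + 0.105)^8 = €62,476.1905 / 2.222789 = €28,107.12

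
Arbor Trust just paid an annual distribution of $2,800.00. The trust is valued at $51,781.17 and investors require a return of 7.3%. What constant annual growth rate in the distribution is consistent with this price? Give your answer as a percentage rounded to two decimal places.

P = D₀(1+g)/(r−g) ⇒ P(r−g) = D₀(1+g) ⇒ g(P+D₀) = P·r − D₀
g = (P·r − D₀)/(P + D₀) = ($51,781.17×0.073 − $2,800.00) / ($51,781.17 + $2,800.00) = 0.017955

1.80%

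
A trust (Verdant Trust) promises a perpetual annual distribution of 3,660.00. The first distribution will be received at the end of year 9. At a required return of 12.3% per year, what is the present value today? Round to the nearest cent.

11763.54

Value at end of year 8: C / r = 3,660.00 / 0.123 = 29,756.0976
Discount to today: PV = 29,756.0976 / (1 + 0.123)^8 = 29,756.0976 / 2.529520 = 11,763.54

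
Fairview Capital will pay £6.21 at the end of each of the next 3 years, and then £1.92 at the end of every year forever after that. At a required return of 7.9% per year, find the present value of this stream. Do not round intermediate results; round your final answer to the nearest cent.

£35.38

PV of 3-year annuity: £6.21 × [1 − (1+0.079)^−3] / 0.079 = 16.03269
Perpetuity value at year 3: £1.92 / 0.079 = 24.30380
PV of perpetuity: 24.30380 / (1+0.079)^3 = 19.34683
Total PV = 16.03269 + 19.34683 = 35.37952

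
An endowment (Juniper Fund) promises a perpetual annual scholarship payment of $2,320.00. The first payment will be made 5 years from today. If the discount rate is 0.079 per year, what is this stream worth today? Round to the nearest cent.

Value at end of year 4: C / r = $2,320.00 / 0.079 = $29,367.0886
Discount to today: PV = $29,367.0886 / (1 + 0.079)^4 = $29,367.0886 / 1.355457 = $21,665.82

$21665.82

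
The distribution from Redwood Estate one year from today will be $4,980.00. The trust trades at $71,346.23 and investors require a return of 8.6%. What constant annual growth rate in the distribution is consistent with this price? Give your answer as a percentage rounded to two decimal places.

1.62%

P = D₁/(r−g) ⇒ g = r − D₁/P = 0.086 − $4,980.00/$71,346.23 = 0.016200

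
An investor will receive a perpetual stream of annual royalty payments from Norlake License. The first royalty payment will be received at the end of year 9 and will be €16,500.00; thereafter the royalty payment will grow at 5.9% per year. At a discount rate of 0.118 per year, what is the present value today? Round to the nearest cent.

Value at end of year 8: C₁ / (r − g) = €16,500.00 / (0.118 − 0.059) = €279,661.0169
Discount to today: PV = €279,661.0169 / (1 + 0.118)^8 = €279,661.0169 / 2.440813 = €114,577.02

€114577.02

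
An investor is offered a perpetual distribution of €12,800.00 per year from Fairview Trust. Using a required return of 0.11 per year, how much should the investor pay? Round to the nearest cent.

Level perpetuity: PV = C / r = €12,800.00 / 0.11 = €116,363.64

€116363.64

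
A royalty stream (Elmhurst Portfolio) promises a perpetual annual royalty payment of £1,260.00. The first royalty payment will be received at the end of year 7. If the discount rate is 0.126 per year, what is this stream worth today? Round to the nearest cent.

£4906.48

Value at end of year 6: C / r = £1,260.00 / 0.126 = £10,000.0000
Discount to today: PV = £10,000.0000 / (1 + 0.126)^6 = £10,000.0000 / 2.038123 = £4,906.48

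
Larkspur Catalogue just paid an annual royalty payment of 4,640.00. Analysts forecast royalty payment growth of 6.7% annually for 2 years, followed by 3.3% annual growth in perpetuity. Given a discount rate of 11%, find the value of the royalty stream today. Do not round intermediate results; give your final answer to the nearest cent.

D_1 = 4950.88000
D_2 = 5282.58896
Terminal value at year 2: TV = D_2×(1+g_2)/(r−g_2) = 5456.91440/0.077 = 70869.01813
P_0 = D_1/(1+r)^1 + D_2/(1+r)^2 + TV/(1+r)^2
    = 4460.25225 + 4287.46771 + 57518.88493 = 66266.60489

66266.60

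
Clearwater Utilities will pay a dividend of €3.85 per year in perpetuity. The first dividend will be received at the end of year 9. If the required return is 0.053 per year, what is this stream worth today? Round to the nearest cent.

Value at end of year 8: C / r = €3.85 / 0.053 = €72.6415
Discount to today: PV = €72.6415 / (1 + 0.053)^8 = €72.6415 / 1.511565 = €48.06

€48.06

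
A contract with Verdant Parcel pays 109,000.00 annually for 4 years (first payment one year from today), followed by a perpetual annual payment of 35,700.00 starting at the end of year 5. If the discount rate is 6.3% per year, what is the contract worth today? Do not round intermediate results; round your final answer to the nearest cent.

PV of 4-year annuity: 109,000.00 × [1 − (1+0.063)^−4] / 0.063 = 375116.31248
Perpetuity value at year 4: 35,700.00 / 0.063 = 566666.66667
PV of perpetuity: 566666.66667 / (1+0.063)^4 = 443807.47074
Total PV = 375116.31248 + 443807.47074 = 818923.78323

818923.78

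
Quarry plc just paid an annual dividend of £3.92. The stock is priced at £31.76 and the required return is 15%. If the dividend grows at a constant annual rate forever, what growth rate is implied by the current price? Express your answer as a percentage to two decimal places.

2.37%

P = D₀(1+g)/(r−g) ⇒ P(r−g) = D₀(1+g) ⇒ g(P+D₀) = P·r − D₀
g = (P·r − D₀)/(P + D₀) = (£31.76×0.15 − £3.92) / (£31.76 + £3.92) = 0.023655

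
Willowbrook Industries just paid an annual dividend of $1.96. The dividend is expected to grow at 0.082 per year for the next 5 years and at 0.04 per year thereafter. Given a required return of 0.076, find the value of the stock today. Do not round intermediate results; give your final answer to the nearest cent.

$68.18

D_1 = 2.12072
D_2 = 2.29462
D_3 = 2.48278
D_4 = 2.68637
D_5 = 2.90665
Terminal value at year 5: TV = D_5×(1+g_2)/(r−g_2) = 3.02291/0.036 = 83.96982
P_0 = D_1/(1+r)^1 + D_2/(1+r)^2 + D_3/(1+r)^3 + D_4/(1+r)^4 + D_5/(1+r)^5 + TV/(1+r)^5
    = 1.97093 + 1.98192 + 1.99297 + 2.00408 + 2.01526 + 58.21861 = 68.18378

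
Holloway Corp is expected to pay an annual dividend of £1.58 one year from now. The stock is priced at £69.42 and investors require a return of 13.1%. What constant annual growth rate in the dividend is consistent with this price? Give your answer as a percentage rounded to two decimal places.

10.82%

P = D₁/(r−g) ⇒ g = r − D₁/P = 0.131 − £1.58/£69.42 = 0.108240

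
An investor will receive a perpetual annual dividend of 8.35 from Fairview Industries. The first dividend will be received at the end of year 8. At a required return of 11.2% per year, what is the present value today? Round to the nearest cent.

35.46

Value at end of year 7: C / r = 8.35 / 0.112 = 74.5536
Discount to today: PV = 74.5536 / (1 + 0.112)^7 = 74.5536 / 2.102488 = 35.46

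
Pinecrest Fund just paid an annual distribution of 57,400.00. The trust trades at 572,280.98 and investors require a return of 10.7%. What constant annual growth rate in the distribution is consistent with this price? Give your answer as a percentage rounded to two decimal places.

0.61%

P = D₀(1+g)/(r−g) ⇒ P(r−g) = D₀(1+g) ⇒ g(P+D₀) = P·r − D₀
g = (P·r − D₀)/(P + D₀) = (572,280.98×0.107 − 57,400.00) / (572,280.98 + 57,400.00) = 0.006089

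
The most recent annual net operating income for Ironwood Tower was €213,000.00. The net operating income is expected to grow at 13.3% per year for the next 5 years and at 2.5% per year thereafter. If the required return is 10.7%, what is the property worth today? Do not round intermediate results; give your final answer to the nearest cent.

D_1 = 241329.00000
D_2 = 273425.75700
D_3 = 309791.38268
D_4 = 350993.63658
D_5 = 397675.79024
Terminal value at year 5: TV = D_5×(1+g_2)/(r−g_2) = 407617.68500/0.082 = 4970947.37803
P_0 = D_1/(1+r)^1 + D_2/(1+r)^2 + D_3/(1+r)^3 + D_4/(1+r)^4 + D_5/(1+r)^5 + TV/(1+r)^5
    = 218002.71003 + 223122.91821 + 228363.38422 + 233726.93254 + 239216.45399 + 2990205.67491 = 4132638.07391

€4132638.07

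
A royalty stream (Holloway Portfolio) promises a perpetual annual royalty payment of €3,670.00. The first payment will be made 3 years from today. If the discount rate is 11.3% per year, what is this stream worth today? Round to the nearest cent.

Value at end of year 2: C / r = €3,670.00 / 0.113 = €32,477.8761
Discount to today: PV = €32,477.8761 / (1 + 0.113)^2 = €32,477.8761 / 1.238769 = €26,217.86

€26217.86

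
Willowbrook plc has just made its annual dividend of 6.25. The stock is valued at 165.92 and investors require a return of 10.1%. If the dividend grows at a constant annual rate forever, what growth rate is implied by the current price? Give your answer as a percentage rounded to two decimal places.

6.10%

P = D₀(1+g)/(r−g) ⇒ P(r−g) = D₀(1+g) ⇒ g(P+D₀) = P·r − D₀
g = (P·r − D₀)/(P + D₀) = (165.92×0.101 − 6.25) / (165.92 + 6.25) = 0.061032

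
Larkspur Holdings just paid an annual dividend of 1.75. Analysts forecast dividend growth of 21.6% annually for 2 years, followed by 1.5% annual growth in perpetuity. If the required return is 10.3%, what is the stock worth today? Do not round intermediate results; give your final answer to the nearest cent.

D_1 = 2.12800
D_2 = 2.58765
Terminal value at year 2: TV = D_2×(1+g_2)/(r−g_2) = 2.62646/0.088 = 29.84617
P_0 = D_1/(1+r)^1 + D_2/(1+r)^2 + TV/(1+r)^2
    = 1.92928 + 2.12693 + 24.53226 = 28.58848

28.59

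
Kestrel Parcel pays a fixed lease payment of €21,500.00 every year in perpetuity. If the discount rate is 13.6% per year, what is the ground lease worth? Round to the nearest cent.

€158088.24

Level perpetuity: PV = C / r = €21,500.00 / 0.136 = €158,088.24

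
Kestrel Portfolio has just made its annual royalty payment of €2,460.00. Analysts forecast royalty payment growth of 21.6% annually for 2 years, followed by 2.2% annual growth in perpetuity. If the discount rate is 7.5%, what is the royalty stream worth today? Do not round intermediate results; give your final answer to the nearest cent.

D_1 = 2991.36000
D_2 = 3637.49376
Terminal value at year 2: TV = D_2×(1+g_2)/(r−g_2) = 3717.51862/0.053 = 70141.86081
P_0 = D_1/(1+r)^1 + D_2/(1+r)^2 + TV/(1+r)^2
    = 2782.66047 + 3147.64198 + 60696.03964 = 66626.34208

€66626.34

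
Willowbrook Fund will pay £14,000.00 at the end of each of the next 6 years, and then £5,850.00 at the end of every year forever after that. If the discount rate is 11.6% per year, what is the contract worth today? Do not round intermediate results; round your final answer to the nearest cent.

£84322.07

PV of 6-year annuity: £14,000.00 × [1 − (1+0.116)^−6] / 0.116 = 58217.73155
Perpetuity value at year 6: £5,850.00 / 0.116 = 50431.03448
PV of perpetuity: 50431.03448 / (1+0.116)^6 = 26104.33951
Total PV = 58217.73155 + 26104.33951 = 84322.07106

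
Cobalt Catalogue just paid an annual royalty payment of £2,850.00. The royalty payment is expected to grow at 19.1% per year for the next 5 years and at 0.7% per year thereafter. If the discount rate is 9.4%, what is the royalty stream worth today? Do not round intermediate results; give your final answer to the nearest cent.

£68965.49

D_1 = 3394.35000
D_2 = 4042.67085
D_3 = 4814.82098
D_4 = 5734.45179
D_5 = 6829.73208
Terminal value at year 5: TV = D_5×(1+g_2)/(r−g_2) = 6877.54021/0.087 = 79052.18628
P_0 = D_1/(1+r)^1 + D_2/(1+r)^2 + D_3/(1+r)^3 + D_4/(1+r)^4 + D_5/(1+r)^5 + TV/(1+r)^5
    = 3102.69653 + 3377.79850 + 3677.29252 + 4003.34131 + 4358.29936 + 50446.06270 = 68965.49092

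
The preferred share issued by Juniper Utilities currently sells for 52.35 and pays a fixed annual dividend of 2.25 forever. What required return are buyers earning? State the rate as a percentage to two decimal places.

P = C/r ⇒ r = C/P = 2.25/52.35 = 0.042980

4.30%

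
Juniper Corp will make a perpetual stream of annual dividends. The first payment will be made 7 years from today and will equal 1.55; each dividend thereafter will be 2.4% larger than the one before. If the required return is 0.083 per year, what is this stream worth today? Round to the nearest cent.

Value at end of year 6: C₁ / (r − g) = 1.55 / (0.083 − 0.024) = 26.2712
Discount to today: PV = 26.2712 / (1 + 0.083)^6 = 26.2712 / 1.613507 = 16.28

16.28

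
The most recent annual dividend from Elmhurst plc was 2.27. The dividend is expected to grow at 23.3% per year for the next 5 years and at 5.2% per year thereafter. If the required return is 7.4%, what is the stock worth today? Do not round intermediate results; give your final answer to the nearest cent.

D_1 = 2.79891
D_2 = 3.45106
D_3 = 4.25515
D_4 = 5.24660
D_5 = 6.46906
Terminal value at year 5: TV = D_5×(1+g_2)/(r−g_2) = 6.80545/0.022 = 309.33873
P_0 = D_1/(1+r)^1 + D_2/(1+r)^2 + D_3/(1+r)^3 + D_4/(1+r)^4 + D_5/(1+r)^5 + TV/(1+r)^5
    = 2.60606 + 2.99188 + 3.43481 + 3.94331 + 4.52710 + 216.47756 = 233.98072

233.98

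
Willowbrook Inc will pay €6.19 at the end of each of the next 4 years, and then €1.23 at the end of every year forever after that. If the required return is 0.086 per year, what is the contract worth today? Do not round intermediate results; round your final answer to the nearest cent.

€30.51

PV of 4-year annuity: €6.19 × [1 − (1+0.086)^−4] / 0.086 = 20.23121
Perpetuity value at year 4: €1.23 / 0.086 = 14.30233
PV of perpetuity: 14.30233 / (1+0.086)^4 = 10.28223
Total PV = 20.23121 + 10.28223 = 30.51344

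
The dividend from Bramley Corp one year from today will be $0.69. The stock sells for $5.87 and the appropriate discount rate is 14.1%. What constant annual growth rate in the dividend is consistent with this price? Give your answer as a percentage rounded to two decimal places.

2.35%

P = D₁/(r−g) ⇒ g = r − D₁/P = 0.141 − $0.69/$5.87 = 0.023453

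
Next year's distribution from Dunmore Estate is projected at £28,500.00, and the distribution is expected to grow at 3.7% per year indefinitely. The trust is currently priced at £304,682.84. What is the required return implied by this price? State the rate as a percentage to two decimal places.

P = D₁/(r − g) ⇒ r = D₁/P + g = £28,500.0000/£304,682.84 + 0.037 = 0.093540 + 0.037 = 0.130540

13.05%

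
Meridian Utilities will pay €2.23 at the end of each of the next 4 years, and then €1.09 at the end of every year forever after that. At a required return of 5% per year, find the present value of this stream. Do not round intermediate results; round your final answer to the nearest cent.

€25.84

PV of 4-year annuity: €2.23 × [1 − (1+0.05)^−4] / 0.05 = 7.90747
Perpetuity value at year 4: €1.09 / 0.05 = 21.80000
PV of perpetuity: 21.80000 / (1+0.05)^4 = 17.93491
Total PV = 7.90747 + 17.93491 = 25.84238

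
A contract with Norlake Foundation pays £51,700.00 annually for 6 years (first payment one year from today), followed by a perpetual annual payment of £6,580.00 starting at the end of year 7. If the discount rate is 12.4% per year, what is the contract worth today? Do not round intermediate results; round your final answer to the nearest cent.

PV of 6-year annuity: £51,700.00 × [1 − (1+0.124)^−6] / 0.124 = 210173.35718
Perpetuity value at year 6: £6,580.00 / 0.124 = 53064.51613
PV of perpetuity: 53064.51613 / (1+0.124)^6 = 26315.17976
Total PV = 210173.35718 + 26315.17976 = 236488.53694

£236488.54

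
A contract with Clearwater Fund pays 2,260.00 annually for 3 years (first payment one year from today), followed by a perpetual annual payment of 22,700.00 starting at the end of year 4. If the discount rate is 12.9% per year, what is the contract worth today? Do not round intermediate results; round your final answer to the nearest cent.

127624.97

PV of 3-year annuity: 2,260.00 × [1 − (1+0.129)^−3] / 0.129 = 5345.27877
Perpetuity value at year 3: 22,700.00 / 0.129 = 175968.99225
PV of perpetuity: 175968.99225 / (1+0.129)^3 = 122279.68777
Total PV = 5345.27877 + 122279.68777 = 127624.96654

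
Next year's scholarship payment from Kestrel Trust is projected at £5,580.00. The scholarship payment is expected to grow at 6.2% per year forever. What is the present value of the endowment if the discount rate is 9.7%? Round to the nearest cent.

Growing perpetuity: P = D₁ / (r − g) = £5,580.0000 / (0.097 − 0.062) = £159,428.57

£159428.57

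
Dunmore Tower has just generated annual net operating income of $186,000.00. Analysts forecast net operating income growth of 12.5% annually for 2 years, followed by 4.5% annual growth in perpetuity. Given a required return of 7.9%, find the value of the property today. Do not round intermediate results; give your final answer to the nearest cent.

D_1 = 209250.00000
D_2 = 235406.25000
Terminal value at year 2: TV = D_2×(1+g_2)/(r−g_2) = 245999.53125/0.034 = 7235280.33088
P_0 = D_1/(1+r)^1 + D_2/(1+r)^2 + TV/(1+r)^2
    = 193929.56441 + 202197.18254 + 6214589.87519 = 6610716.62214

$6610716.62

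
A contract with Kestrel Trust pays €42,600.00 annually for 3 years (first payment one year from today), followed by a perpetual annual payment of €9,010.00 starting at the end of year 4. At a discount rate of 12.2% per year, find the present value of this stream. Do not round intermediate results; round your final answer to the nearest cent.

€154253.51

PV of 3-year annuity: €42,600.00 × [1 − (1+0.122)^−3] / 0.122 = 101967.38892
Perpetuity value at year 3: €9,010.00 / 0.122 = 73852.45902
PV of perpetuity: 73852.45902 / (1+0.122)^3 = 52286.11690
Total PV = 101967.38892 + 52286.11690 = 154253.50582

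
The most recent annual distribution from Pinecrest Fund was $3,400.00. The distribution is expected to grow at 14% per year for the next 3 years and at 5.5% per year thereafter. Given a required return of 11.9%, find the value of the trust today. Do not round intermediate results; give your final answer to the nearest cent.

D_1 = 3876.00000
D_2 = 4418.64000
D_3 = 5037.24960
Terminal value at year 3: TV = D_3×(1+g_2)/(r−g_2) = 5314.29833/0.064 = 83035.91137
P_0 = D_1/(1+r)^1 + D_2/(1+r)^2 + D_3/(1+r)^3 + TV/(1+r)^3
    = 3463.80697 + 3528.81139 + 3595.03573 + 59261.91717 = 69849.57126

$69849.57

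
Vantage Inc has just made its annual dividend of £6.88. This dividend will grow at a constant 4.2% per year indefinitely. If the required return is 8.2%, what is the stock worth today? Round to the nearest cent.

£179.22

D₁ = D₀ × (1 + g) = £6.88 × 1.042 = £7.1690
Growing perpetuity: P = D₁ / (r − g) = £7.1690 / (0.082 − 0.042) = £179.22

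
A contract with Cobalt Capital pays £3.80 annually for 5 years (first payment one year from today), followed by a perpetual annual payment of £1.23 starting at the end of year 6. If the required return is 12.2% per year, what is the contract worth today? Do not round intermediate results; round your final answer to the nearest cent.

PV of 5-year annuity: £3.80 × [1 − (1+0.122)^−5] / 0.122 = 13.63055
Perpetuity value at year 5: £1.23 / 0.122 = 10.08197
PV of perpetuity: 10.08197 / (1+0.122)^5 = 5.66997
Total PV = 13.63055 + 5.66997 = 19.30052

£19.30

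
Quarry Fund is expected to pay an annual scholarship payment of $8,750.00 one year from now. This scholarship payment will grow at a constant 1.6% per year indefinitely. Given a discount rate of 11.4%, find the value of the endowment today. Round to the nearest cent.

Growing perpetuity: P = D₁ / (r − g) = $8,750.0000 / (0.114 − 0.016) = $89,285.71

$89285.71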